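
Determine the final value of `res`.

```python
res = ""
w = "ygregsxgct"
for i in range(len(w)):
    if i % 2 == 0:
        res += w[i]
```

i=0: add 'y' → 'y'
i=1: skip
i=2: add 'r' → 'yr'
i=3: skip
i=4: add 'g' → 'yrg'
i=5: skip
i=6: add 'x' → 'yrgx'
i=7: skip
i=8: add 'c' → 'yrgxc'
i=9: skip

'yrgxc'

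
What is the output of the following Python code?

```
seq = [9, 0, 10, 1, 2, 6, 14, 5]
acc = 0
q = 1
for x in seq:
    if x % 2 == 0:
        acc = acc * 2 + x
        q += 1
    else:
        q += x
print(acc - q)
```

x=9: not even; q=10
x=0: even, acc = 0*2+0 = 0; q=11
x=10: even, acc = 0*2+10 = 10; q=12
x=1: not even; q=13
x=2: even, acc = 10*2+2 = 22; q=14
x=6: even, acc = 22*2+6 = 50; q=15
x=14: even, acc = 50*2+14 = 114; q=16
x=5: not even; q=21
acc-q = 114-21 = 93

93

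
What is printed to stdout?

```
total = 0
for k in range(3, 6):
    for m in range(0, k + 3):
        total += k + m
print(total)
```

150

k=3,m=0: total = 0+3 = 3
k=3,m=1: total = 3+4 = 7
k=3,m=2: total = 7+5 = 12
k=3,m=3: total = 12+6 = 18
k=3,m=4: total = 18+7 = 25
k=3,m=5: total = 25+8 = 33
k=4,m=0: total = 33+4 = 37
k=4,m=1: total = 37+5 = 42
k=4,m=2: total = 42+6 = 48
k=4,m=3: total = 48+7 = 55
k=4,m=4: total = 55+8 = 63
k=4,m=5: total = 63+9 = 72
k=4,m=6: total = 72+10 = 82
k=5,m=0: total = 82+5 = 87
k=5,m=1: total = 87+6 = 93
k=5,m=2: total = 93+7 = 100
k=5,m=3: total = 100+8 = 108
k=5,m=4: total = 108+9 = 117
k=5,m=5: total = 117+10 = 127
k=5,m=6: total = 127+11 = 138
k=5,m=7: total = 138+12 = 150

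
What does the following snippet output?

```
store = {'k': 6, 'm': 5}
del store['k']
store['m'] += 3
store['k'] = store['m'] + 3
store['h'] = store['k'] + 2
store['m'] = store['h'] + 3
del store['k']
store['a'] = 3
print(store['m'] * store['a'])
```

48

del 'k' → {'m': 5}
store['m'] = 5+3 = 8 → {'m': 8}
store['k'] = store['m']+3 = 11 → {'m': 8, 'k': 11}
store['h'] = store['k']+2 = 13 → {'m': 8, 'k': 11, 'h': 13}
store['m'] = store['h']+3 = 16 → {'m': 16, 'k': 11, 'h': 13}
del 'k' → {'m': 16, 'h': 13}
store['a'] = 3 → {'m': 16, 'h': 13, 'a': 3}
store['m']*store['a'] = 16*3 = 48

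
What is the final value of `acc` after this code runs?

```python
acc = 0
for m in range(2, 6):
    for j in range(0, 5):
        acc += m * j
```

140

m=2,j=0: acc = 0+0 = 0
m=2,j=1: acc = 0+2 = 2
m=2,j=2: acc = 2+4 = 6
m=2,j=3: acc = 6+6 = 12
m=2,j=4: acc = 12+8 = 20
m=3,j=0: acc = 20+0 = 20
m=3,j=1: acc = 20+3 = 23
m=3,j=2: acc = 23+6 = 29
m=3,j=3: acc = 29+9 = 38
m=3,j=4: acc = 38+12 = 50
m=4,j=0: acc = 50+0 = 50
m=4,j=1: acc = 50+4 = 54
m=4,j=2: acc = 54+8 = 62
m=4,j=3: acc = 62+12 = 74
m=4,j=4: acc = 74+16 = 90
m=5,j=0: acc = 90+0 = 90
m=5,j=1: acc = 90+5 = 95
m=5,j=2: acc = 95+10 = 105
m=5,j=3: acc = 105+15 = 120
m=5,j=4: acc = 120+20 = 140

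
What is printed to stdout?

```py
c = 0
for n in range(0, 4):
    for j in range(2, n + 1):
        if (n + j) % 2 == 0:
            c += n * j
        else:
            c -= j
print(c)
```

11

n=2,j=2: even sum, c = 0+4 = 4
n=3,j=2: odd sum, c = 4-2 = 2
n=3,j=3: even sum, c = 2+9 = 11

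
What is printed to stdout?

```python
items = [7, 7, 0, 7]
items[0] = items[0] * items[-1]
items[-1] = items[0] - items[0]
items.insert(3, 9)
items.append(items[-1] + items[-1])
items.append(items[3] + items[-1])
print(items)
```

items[0] = items[0]*items[-1] = 7*7 = 49 → [49, 7, 0, 7]
items[-1] = items[0]-items[0] = 49-49 = 0 → [49, 7, 0, 0]
insert 9 at 3 → [49, 7, 0, 9, 0]
append items[-1]+items[-1] = 0+0 = 0 → [49, 7, 0, 9, 0, 0]
append items[3]+items[-1] = 9+0 = 9 → [49, 7, 0, 9, 0, 0, 9]

[49, 7, 0, 9, 0, 0, 9]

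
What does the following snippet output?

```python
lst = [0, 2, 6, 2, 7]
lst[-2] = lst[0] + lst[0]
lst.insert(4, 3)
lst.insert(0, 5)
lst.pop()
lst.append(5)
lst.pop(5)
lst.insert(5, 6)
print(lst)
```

[5, 0, 2, 6, 0, 6, 5]

lst[-2] = lst[0]+lst[0] = 0+0 = 0 → [0, 2, 6, 0, 7]
insert 3 at 4 → [0, 2, 6, 0, 3, 7]
insert 5 at 0 → [5, 0, 2, 6, 0, 3, 7]
pop() removes 7 → [5, 0, 2, 6, 0, 3]
append 5 → [5, 0, 2, 6, 0, 3, 5]
pop(5) removes 3 → [5, 0, 2, 6, 0, 5]
insert 6 at 5 → [5, 0, 2, 6, 0, 6, 5]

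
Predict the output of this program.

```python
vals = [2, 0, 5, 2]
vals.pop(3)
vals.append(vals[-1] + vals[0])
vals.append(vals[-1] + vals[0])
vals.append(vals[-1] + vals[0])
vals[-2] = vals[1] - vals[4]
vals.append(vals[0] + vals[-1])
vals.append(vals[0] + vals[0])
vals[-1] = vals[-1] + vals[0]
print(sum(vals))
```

pop(3) removes 2 → [2, 0, 5]
append vals[-1]+vals[0] = 5+2 = 7 → [2, 0, 5, 7]
append vals[-1]+vals[0] = 7+2 = 9 → [2, 0, 5, 7, 9]
append vals[-1]+vals[0] = 9+2 = 11 → [2, 0, 5, 7, 9, 11]
vals[-2] = vals[1]-vals[4] = 0-9 = -9 → [2, 0, 5, 7, -9, 11]
append vals[0]+vals[-1] = 2+11 = 13 → [2, 0, 5, 7, -9, 11, 13]
append vals[0]+vals[0] = 2+2 = 4 → [2, 0, 5, 7, -9, 11, 13, 4]
vals[-1] = vals[-1]+vals[0] = 4+2 = 6 → [2, 0, 5, 7, -9, 11, 13, 6]
sum = 35

35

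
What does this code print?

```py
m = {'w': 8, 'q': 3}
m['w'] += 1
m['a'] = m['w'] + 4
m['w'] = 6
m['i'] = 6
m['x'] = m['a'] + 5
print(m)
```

{'w': 6, 'q': 3, 'a': 13, 'i': 6, 'x': 18}

m['w'] = 8+1 = 9 → {'w': 9, 'q': 3}
m['a'] = m['w']+4 = 13 → {'w': 9, 'q': 3, 'a': 13}
m['w'] = 6 → {'w': 6, 'q': 3, 'a': 13}
m['i'] = 6 → {'w': 6, 'q': 3, 'a': 13, 'i': 6}
m['x'] = m['a']+5 = 18 → {'w': 6, 'q': 3, 'a': 13, 'i': 6, 'x': 18}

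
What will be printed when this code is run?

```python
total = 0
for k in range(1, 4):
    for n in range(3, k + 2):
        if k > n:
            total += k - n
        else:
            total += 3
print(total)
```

9

k=2,n=3: not 2>3, total = 0+3 = 3
k=3,n=3: not 3>3, total = 3+3 = 6
k=3,n=4: not 3>4, total = 6+3 = 9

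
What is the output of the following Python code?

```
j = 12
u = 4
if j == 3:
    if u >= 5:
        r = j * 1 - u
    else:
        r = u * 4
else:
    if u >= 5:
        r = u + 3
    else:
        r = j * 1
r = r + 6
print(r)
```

18

j=12, u=4
j == 3 is False; u >= 5 is False
→ r = j * 1 = 12
r = 12+6 = 18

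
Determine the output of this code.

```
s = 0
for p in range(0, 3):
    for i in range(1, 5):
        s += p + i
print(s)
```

p=0,i=1: s = 0+1 = 1
p=0,i=2: s = 1+2 = 3
p=0,i=3: s = 3+3 = 6
p=0,i=4: s = 6+4 = 10
p=1,i=1: s = 10+2 = 12
p=1,i=2: s = 12+3 = 15
p=1,i=3: s = 15+4 = 19
p=1,i=4: s = 19+5 = 24
p=2,i=1: s = 24+3 = 27
p=2,i=2: s = 27+4 = 31
p=2,i=3: s = 31+5 = 36
p=2,i=4: s = 36+6 = 42

42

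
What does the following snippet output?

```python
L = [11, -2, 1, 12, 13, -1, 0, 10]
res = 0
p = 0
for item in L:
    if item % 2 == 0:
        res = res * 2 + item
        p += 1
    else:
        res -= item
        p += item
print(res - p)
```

item=11: not even, res = 0-11 = -11; p=11
item=-2: even, res = (-11)*2+(-2) = -24; p=12
item=1: not even, res = (-24)-1 = -25; p=13
item=12: even, res = (-25)*2+12 = -38; p=14
item=13: not even, res = (-38)-13 = -51; p=27
item=-1: not even, res = (-51)-(-1) = -50; p=26
item=0: even, res = (-50)*2+0 = -100; p=27
item=10: even, res = (-100)*2+10 = -190; p=28
res-p = (-190)-28 = -218

-218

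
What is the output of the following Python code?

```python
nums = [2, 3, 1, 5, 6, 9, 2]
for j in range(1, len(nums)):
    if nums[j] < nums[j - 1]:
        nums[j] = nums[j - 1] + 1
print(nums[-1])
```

j=1: 3>=2, unchanged → [2, 3, 1, 5, 6, 9, 2]
j=2: 1<3, nums[2] = 3+1 = 4 → [2, 3, 4, 5, 6, 9, 2]
j=3: 5>=4, unchanged → [2, 3, 4, 5, 6, 9, 2]
j=4: 6>=5, unchanged → [2, 3, 4, 5, 6, 9, 2]
j=5: 9>=6, unchanged → [2, 3, 4, 5, 6, 9, 2]
j=6: 2<9, nums[6] = 9+1 = 10 → [2, 3, 4, 5, 6, 9, 10]

10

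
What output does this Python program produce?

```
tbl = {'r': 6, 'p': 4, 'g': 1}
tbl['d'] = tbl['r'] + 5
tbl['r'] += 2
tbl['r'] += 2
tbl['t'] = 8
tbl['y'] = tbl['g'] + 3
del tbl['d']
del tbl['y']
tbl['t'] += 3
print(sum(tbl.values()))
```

26

tbl['d'] = tbl['r']+5 = 11 → {'r': 6, 'p': 4, 'g': 1, 'd': 11}
tbl['r'] = 6+2 = 8 → {'r': 8, 'p': 4, 'g': 1, 'd': 11}
tbl['r'] = 8+2 = 10 → {'r': 10, 'p': 4, 'g': 1, 'd': 11}
tbl['t'] = 8 → {'r': 10, 'p': 4, 'g': 1, 'd': 11, 't': 8}
tbl['y'] = tbl['g']+3 = 4 → {'r': 10, 'p': 4, 'g': 1, 'd': 11, 't': 8, 'y': 4}
del 'd' → {'r': 10, 'p': 4, 'g': 1, 't': 8, 'y': 4}
del 'y' → {'r': 10, 'p': 4, 'g': 1, 't': 8}
tbl['t'] = 8+3 = 11 → {'r': 10, 'p': 4, 'g': 1, 't': 11}
sum of values = 26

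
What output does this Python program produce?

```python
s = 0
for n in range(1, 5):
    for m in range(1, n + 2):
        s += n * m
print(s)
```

n=1,m=1: s = 0+1 = 1
n=1,m=2: s = 1+2 = 3
n=2,m=1: s = 3+2 = 5
n=2,m=2: s = 5+4 = 9
n=2,m=3: s = 9+6 = 15
n=3,m=1: s = 15+3 = 18
n=3,m=2: s = 18+6 = 24
n=3,m=3: s = 24+9 = 33
n=3,m=4: s = 33+12 = 45
n=4,m=1: s = 45+4 = 49
n=4,m=2: s = 49+8 = 57
n=4,m=3: s = 57+12 = 69
n=4,m=4: s = 69+16 = 85
n=4,m=5: s = 85+20 = 105

105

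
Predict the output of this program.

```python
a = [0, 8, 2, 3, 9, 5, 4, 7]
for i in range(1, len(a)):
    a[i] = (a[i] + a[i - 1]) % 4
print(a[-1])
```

i=1: a[1] = (8+0)%4 = 0 → [0, 0, 2, 3, 9, 5, 4, 7]
i=2: a[2] = (2+0)%4 = 2 → [0, 0, 2, 3, 9, 5, 4, 7]
i=3: a[3] = (3+2)%4 = 1 → [0, 0, 2, 1, 9, 5, 4, 7]
i=4: a[4] = (9+1)%4 = 2 → [0, 0, 2, 1, 2, 5, 4, 7]
i=5: a[5] = (5+2)%4 = 3 → [0, 0, 2, 1, 2, 3, 4, 7]
i=6: a[6] = (4+3)%4 = 3 → [0, 0, 2, 1, 2, 3, 3, 7]
i=7: a[7] = (7+3)%4 = 2 → [0, 0, 2, 1, 2, 3, 3, 2]

2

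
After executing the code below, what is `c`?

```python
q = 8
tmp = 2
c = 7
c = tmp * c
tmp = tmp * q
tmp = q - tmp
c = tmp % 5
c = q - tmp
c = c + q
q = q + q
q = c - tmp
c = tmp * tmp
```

64

c = 2*7 = 14
tmp = 2*8 = 16
tmp = 8-16 = -8
c = (-8)%5 = 2
c = 8-(-8) = 16
c = 16+8 = 24
q = 8+8 = 16
q = 24-(-8) = 32
c = (-8)*(-8) = 64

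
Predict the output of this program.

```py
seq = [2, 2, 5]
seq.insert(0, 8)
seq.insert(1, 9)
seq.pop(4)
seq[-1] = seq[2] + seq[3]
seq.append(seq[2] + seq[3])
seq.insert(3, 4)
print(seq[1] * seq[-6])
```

insert 8 at 0 → [8, 2, 2, 5]
insert 9 at 1 → [8, 9, 2, 2, 5]
pop(4) removes 5 → [8, 9, 2, 2]
seq[-1] = seq[2]+seq[3] = 2+2 = 4 → [8, 9, 2, 4]
append seq[2]+seq[3] = 2+4 = 6 → [8, 9, 2, 4, 6]
insert 4 at 3 → [8, 9, 2, 4, 4, 6]
seq[1]*seq[-6] = 9*8 = 72

72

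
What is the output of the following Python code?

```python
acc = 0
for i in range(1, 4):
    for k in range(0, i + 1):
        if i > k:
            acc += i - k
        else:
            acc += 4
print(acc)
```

22

i=1,k=0: 1>0, acc = 0+1 = 1
i=1,k=1: not 1>1, acc = 1+4 = 5
i=2,k=0: 2>0, acc = 5+2 = 7
i=2,k=1: 2>1, acc = 7+1 = 8
i=2,k=2: not 2>2, acc = 8+4 = 12
i=3,k=0: 3>0, acc = 12+3 = 15
i=3,k=1: 3>1, acc = 15+2 = 17
i=3,k=2: 3>2, acc = 17+1 = 18
i=3,k=3: not 3>3, acc = 18+4 = 22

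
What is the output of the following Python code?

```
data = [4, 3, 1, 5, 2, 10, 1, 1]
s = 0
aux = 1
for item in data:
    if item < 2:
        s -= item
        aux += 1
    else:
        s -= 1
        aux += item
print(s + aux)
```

20

item=4: not <2, s = 0-1 = -1; aux=5
item=3: not <2, s = (-1)-1 = -2; aux=8
item=1: <2, s = (-2)-1 = -3; aux=9
item=5: not <2, s = (-3)-1 = -4; aux=14
item=2: not <2, s = (-4)-1 = -5; aux=16
item=10: not <2, s = (-5)-1 = -6; aux=26
item=1: <2, s = (-6)-1 = -7; aux=27
item=1: <2, s = (-7)-1 = -8; aux=28
s+aux = (-8)+28 = 20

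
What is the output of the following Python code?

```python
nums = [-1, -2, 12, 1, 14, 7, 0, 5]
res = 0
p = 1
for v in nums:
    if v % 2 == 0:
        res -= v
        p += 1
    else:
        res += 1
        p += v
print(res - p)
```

-37

v=-1: not even, res = 0+1 = 1; p=0
v=-2: even, res = 1-(-2) = 3; p=1
v=12: even, res = 3-12 = -9; p=2
v=1: not even, res = (-9)+1 = -8; p=3
v=14: even, res = (-8)-14 = -22; p=4
v=7: not even, res = (-22)+1 = -21; p=11
v=0: even, res = (-21)-0 = -21; p=12
v=5: not even, res = (-21)+1 = -20; p=17
res-p = (-20)-17 = -37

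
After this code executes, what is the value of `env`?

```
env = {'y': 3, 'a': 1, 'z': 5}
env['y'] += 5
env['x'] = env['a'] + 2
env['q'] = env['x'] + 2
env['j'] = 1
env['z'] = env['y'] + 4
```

env['y'] = 3+5 = 8 → {'y': 8, 'a': 1, 'z': 5}
env['x'] = env['a']+2 = 3 → {'y': 8, 'a': 1, 'z': 5, 'x': 3}
env['q'] = env['x']+2 = 5 → {'y': 8, 'a': 1, 'z': 5, 'x': 3, 'q': 5}
env['j'] = 1 → {'y': 8, 'a': 1, 'z': 5, 'x': 3, 'q': 5, 'j': 1}
env['z'] = env['y']+4 = 12 → {'y': 8, 'a': 1, 'z': 12, 'x': 3, 'q': 5, 'j': 1}

{'y': 8, 'a': 1, 'z': 12, 'x': 3, 'q': 5, 'j': 1}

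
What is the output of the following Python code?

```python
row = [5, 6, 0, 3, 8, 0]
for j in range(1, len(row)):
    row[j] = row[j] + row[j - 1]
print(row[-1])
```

j=1: row[1] = 6+5 = 11 → [5, 11, 0, 3, 8, 0]
j=2: row[2] = 0+11 = 11 → [5, 11, 11, 3, 8, 0]
j=3: row[3] = 3+11 = 14 → [5, 11, 11, 14, 8, 0]
j=4: row[4] = 8+14 = 22 → [5, 11, 11, 14, 22, 0]
j=5: row[5] = 0+22 = 22 → [5, 11, 11, 14, 22, 22]

22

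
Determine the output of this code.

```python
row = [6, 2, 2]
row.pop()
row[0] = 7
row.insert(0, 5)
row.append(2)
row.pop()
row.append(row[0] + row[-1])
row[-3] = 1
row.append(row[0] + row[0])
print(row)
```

pop() removes 2 → [6, 2]
row[0] = 7 → [7, 2]
insert 5 at 0 → [5, 7, 2]
append 2 → [5, 7, 2, 2]
pop() removes 2 → [5, 7, 2]
append row[0]+row[-1] = 5+2 = 7 → [5, 7, 2, 7]
row[-3] = 1 → [5, 1, 2, 7]
append row[0]+row[0] = 5+5 = 10 → [5, 1, 2, 7, 10]

[5, 1, 2, 7, 10]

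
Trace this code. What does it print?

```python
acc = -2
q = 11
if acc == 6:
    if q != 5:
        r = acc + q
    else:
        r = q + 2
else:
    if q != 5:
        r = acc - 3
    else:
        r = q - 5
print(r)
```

-5

acc=-2, q=11
acc == 6 is False; q != 5 is True
→ r = acc - 3 = -5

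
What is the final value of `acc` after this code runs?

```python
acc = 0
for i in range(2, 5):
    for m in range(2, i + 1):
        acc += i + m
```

36

i=2,m=2: acc = 0+4 = 4
i=3,m=2: acc = 4+5 = 9
i=3,m=3: acc = 9+6 = 15
i=4,m=2: acc = 15+6 = 21
i=4,m=3: acc = 21+7 = 28
i=4,m=4: acc = 28+8 = 36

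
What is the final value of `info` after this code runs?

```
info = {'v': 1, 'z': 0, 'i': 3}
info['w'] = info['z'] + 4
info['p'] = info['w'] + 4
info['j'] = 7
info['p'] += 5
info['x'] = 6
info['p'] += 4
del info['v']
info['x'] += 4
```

{'z': 0, 'i': 3, 'w': 4, 'p': 17, 'j': 7, 'x': 10}

info['w'] = info['z']+4 = 4 → {'v': 1, 'z': 0, 'i': 3, 'w': 4}
info['p'] = info['w']+4 = 8 → {'v': 1, 'z': 0, 'i': 3, 'w': 4, 'p': 8}
info['j'] = 7 → {'v': 1, 'z': 0, 'i': 3, 'w': 4, 'p': 8, 'j': 7}
info['p'] = 8+5 = 13 → {'v': 1, 'z': 0, 'i': 3, 'w': 4, 'p': 13, 'j': 7}
info['x'] = 6 → {'v': 1, 'z': 0, 'i': 3, 'w': 4, 'p': 13, 'j': 7, 'x': 6}
info['p'] = 13+4 = 17 → {'v': 1, 'z': 0, 'i': 3, 'w': 4, 'p': 17, 'j': 7, 'x': 6}
del 'v' → {'z': 0, 'i': 3, 'w': 4, 'p': 17, 'j': 7, 'x': 6}
info['x'] = 6+4 = 10 → {'z': 0, 'i': 3, 'w': 4, 'p': 17, 'j': 7, 'x': 10}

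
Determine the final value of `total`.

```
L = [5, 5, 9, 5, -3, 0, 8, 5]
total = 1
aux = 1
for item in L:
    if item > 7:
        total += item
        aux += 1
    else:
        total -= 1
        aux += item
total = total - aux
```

item=5: not >7, total = 1-1 = 0; aux=6
item=5: not >7, total = 0-1 = -1; aux=11
item=9: >7, total = (-1)+9 = 8; aux=12
item=5: not >7, total = 8-1 = 7; aux=17
item=-3: not >7, total = 7-1 = 6; aux=14
item=0: not >7, total = 6-1 = 5; aux=14
item=8: >7, total = 5+8 = 13; aux=15
item=5: not >7, total = 13-1 = 12; aux=20
total-aux = 12-20 = -8

-8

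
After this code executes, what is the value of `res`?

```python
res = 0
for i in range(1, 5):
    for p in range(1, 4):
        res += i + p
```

i=1,p=1: res = 0+2 = 2
i=1,p=2: res = 2+3 = 5
i=1,p=3: res = 5+4 = 9
i=2,p=1: res = 9+3 = 12
i=2,p=2: res = 12+4 = 16
i=2,p=3: res = 16+5 = 21
i=3,p=1: res = 21+4 = 25
i=3,p=2: res = 25+5 = 30
i=3,p=3: res = 30+6 = 36
i=4,p=1: res = 36+5 = 41
i=4,p=2: res = 41+6 = 47
i=4,p=3: res = 47+7 = 54

54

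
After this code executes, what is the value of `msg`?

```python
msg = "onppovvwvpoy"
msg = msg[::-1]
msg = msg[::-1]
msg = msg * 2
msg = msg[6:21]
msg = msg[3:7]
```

'poyo'

reverse → 'yopvwvvoppno'
reverse → 'onppovvwvpoy'
repeat ×2 → 'onppovvwvpoyonppovvwvpoy'
slice [6:21] → 'vwvpoyonppovvwv'
slice [3:7] → 'poyo'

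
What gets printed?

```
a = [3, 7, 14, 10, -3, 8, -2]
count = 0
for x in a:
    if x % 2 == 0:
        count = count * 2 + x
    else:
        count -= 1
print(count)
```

130

x=3: not even, count = 0-1 = -1
x=7: not even, count = (-1)-1 = -2
x=14: even, count = (-2)*2+14 = 10
x=10: even, count = 10*2+10 = 30
x=-3: not even, count = 30-1 = 29
x=8: even, count = 29*2+8 = 66
x=-2: even, count = 66*2+(-2) = 130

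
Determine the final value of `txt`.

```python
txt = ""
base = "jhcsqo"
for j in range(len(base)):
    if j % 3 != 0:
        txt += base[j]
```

'hcqo'

j=0: skip
j=1: add 'h' → 'h'
j=2: add 'c' → 'hc'
j=3: skip
j=4: add 'q' → 'hcq'
j=5: add 'o' → 'hcqo'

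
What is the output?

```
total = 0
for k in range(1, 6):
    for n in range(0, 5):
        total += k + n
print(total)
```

125

k=1,n=0: total = 0+1 = 1
k=1,n=1: total = 1+2 = 3
k=1,n=2: total = 3+3 = 6
k=1,n=3: total = 6+4 = 10
k=1,n=4: total = 10+5 = 15
k=2,n=0: total = 15+2 = 17
k=2,n=1: total = 17+3 = 20
k=2,n=2: total = 20+4 = 24
k=2,n=3: total = 24+5 = 29
k=2,n=4: total = 29+6 = 35
k=3,n=0: total = 35+3 = 38
k=3,n=1: total = 38+4 = 42
k=3,n=2: total = 42+5 = 47
k=3,n=3: total = 47+6 = 53
k=3,n=4: total = 53+7 = 60
k=4,n=0: total = 60+4 = 64
k=4,n=1: total = 64+5 = 69
k=4,n=2: total = 69+6 = 75
k=4,n=3: total = 75+7 = 82
k=4,n=4: total = 82+8 = 90
k=5,n=0: total = 90+5 = 95
k=5,n=1: total = 95+6 = 101
k=5,n=2: total = 101+7 = 108
k=5,n=3: total = 108+8 = 116
k=5,n=4: total = 116+9 = 125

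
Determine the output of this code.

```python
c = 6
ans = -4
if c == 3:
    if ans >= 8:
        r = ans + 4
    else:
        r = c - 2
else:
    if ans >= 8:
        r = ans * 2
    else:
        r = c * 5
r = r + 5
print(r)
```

35

c=6, ans=-4
c == 3 is False; ans >= 8 is False
→ r = c * 5 = 30
r = 30+5 = 35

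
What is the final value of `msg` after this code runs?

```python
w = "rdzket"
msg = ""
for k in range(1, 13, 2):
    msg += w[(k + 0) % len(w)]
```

'dktdkt'

k=1: add w[1]='d' → 'd'
k=3: add w[3]='k' → 'dk'
k=5: add w[5]='t' → 'dkt'
k=7: add w[1]='d' → 'dktd'
k=9: add w[3]='k' → 'dktdk'
k=11: add w[5]='t' → 'dktdkt'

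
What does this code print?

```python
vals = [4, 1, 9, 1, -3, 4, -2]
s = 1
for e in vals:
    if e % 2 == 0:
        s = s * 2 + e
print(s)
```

e=4: even, s = 1*2+4 = 6
e=1: not even
e=9: not even
e=1: not even
e=-3: not even
e=4: even, s = 6*2+4 = 16
e=-2: even, s = 16*2+(-2) = 30

30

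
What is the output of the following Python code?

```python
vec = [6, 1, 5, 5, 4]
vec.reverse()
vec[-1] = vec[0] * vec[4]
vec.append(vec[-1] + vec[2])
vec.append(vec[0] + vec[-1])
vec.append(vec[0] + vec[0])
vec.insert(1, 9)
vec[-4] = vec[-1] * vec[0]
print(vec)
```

[4, 9, 5, 5, 1, 32, 29, 33, 8]

reverse → [4, 5, 5, 1, 6]
vec[-1] = vec[0]*vec[4] = 4*6 = 24 → [4, 5, 5, 1, 24]
append vec[-1]+vec[2] = 24+5 = 29 → [4, 5, 5, 1, 24, 29]
append vec[0]+vec[-1] = 4+29 = 33 → [4, 5, 5, 1, 24, 29, 33]
append vec[0]+vec[0] = 4+4 = 8 → [4, 5, 5, 1, 24, 29, 33, 8]
insert 9 at 1 → [4, 9, 5, 5, 1, 24, 29, 33, 8]
vec[-4] = vec[-1]*vec[0] = 8*4 = 32 → [4, 9, 5, 5, 1, 32, 29, 33, 8]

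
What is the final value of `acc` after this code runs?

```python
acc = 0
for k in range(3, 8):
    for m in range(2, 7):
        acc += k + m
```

225

k=3,m=2: acc = 0+5 = 5
k=3,m=3: acc = 5+6 = 11
k=3,m=4: acc = 11+7 = 18
k=3,m=5: acc = 18+8 = 26
k=3,m=6: acc = 26+9 = 35
k=4,m=2: acc = 35+6 = 41
k=4,m=3: acc = 41+7 = 48
k=4,m=4: acc = 48+8 = 56
k=4,m=5: acc = 56+9 = 65
k=4,m=6: acc = 65+10 = 75
k=5,m=2: acc = 75+7 = 82
k=5,m=3: acc = 82+8 = 90
k=5,m=4: acc = 90+9 = 99
k=5,m=5: acc = 99+10 = 109
k=5,m=6: acc = 109+11 = 120
k=6,m=2: acc = 120+8 = 128
k=6,m=3: acc = 128+9 = 137
k=6,m=4: acc = 137+10 = 147
k=6,m=5: acc = 147+11 = 158
k=6,m=6: acc = 158+12 = 170
k=7,m=2: acc = 170+9 = 179
k=7,m=3: acc = 179+10 = 189
k=7,m=4: acc = 189+11 = 200
k=7,m=5: acc = 200+12 = 212
k=7,m=6: acc = 212+13 = 225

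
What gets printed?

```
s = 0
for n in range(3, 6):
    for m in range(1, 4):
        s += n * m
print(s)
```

72

n=3,m=1: s = 0+3 = 3
n=3,m=2: s = 3+6 = 9
n=3,m=3: s = 9+9 = 18
n=4,m=1: s = 18+4 = 22
n=4,m=2: s = 22+8 = 30
n=4,m=3: s = 30+12 = 42
n=5,m=1: s = 42+5 = 47
n=5,m=2: s = 47+10 = 57
n=5,m=3: s = 57+15 = 72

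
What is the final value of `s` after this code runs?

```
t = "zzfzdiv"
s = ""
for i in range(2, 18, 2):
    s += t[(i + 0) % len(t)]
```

i=2: add t[2]='f' → 'f'
i=4: add t[4]='d' → 'fd'
i=6: add t[6]='v' → 'fdv'
i=8: add t[1]='z' → 'fdvz'
i=10: add t[3]='z' → 'fdvzz'
i=12: add t[5]='i' → 'fdvzzi'
i=14: add t[0]='z' → 'fdvzziz'
i=16: add t[2]='f' → 'fdvzzizf'

'fdvzzizf'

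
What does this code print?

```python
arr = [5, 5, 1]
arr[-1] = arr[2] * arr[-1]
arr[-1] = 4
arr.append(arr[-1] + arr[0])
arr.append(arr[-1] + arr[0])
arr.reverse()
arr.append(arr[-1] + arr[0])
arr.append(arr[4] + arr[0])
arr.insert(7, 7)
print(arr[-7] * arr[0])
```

arr[-1] = arr[2]*arr[-1] = 1*1 = 1 → [5, 5, 1]
arr[-1] = 4 → [5, 5, 4]
append arr[-1]+arr[0] = 4+5 = 9 → [5, 5, 4, 9]
append arr[-1]+arr[0] = 9+5 = 14 → [5, 5, 4, 9, 14]
reverse → [14, 9, 4, 5, 5]
append arr[-1]+arr[0] = 5+14 = 19 → [14, 9, 4, 5, 5, 19]
append arr[4]+arr[0] = 5+14 = 19 → [14, 9, 4, 5, 5, 19, 19]
insert 7 at 7 → [14, 9, 4, 5, 5, 19, 19, 7]
arr[-7]*arr[0] = 9*14 = 126

126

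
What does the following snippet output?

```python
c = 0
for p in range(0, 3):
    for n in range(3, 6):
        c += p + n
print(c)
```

45

p=0,n=3: c = 0+3 = 3
p=0,n=4: c = 3+4 = 7
p=0,n=5: c = 7+5 = 12
p=1,n=3: c = 12+4 = 16
p=1,n=4: c = 16+5 = 21
p=1,n=5: c = 21+6 = 27
p=2,n=3: c = 27+5 = 32
p=2,n=4: c = 32+6 = 38
p=2,n=5: c = 38+7 = 45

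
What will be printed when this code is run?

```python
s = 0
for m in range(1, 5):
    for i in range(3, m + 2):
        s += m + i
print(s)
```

42

m=2,i=3: s = 0+5 = 5
m=3,i=3: s = 5+6 = 11
m=3,i=4: s = 11+7 = 18
m=4,i=3: s = 18+7 = 25
m=4,i=4: s = 25+8 = 33
m=4,i=5: s = 33+9 = 42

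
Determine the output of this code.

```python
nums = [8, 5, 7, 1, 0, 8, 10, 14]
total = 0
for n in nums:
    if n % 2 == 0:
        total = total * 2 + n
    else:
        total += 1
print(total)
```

242

n=8: even, total = 0*2+8 = 8
n=5: not even, total = 8+1 = 9
n=7: not even, total = 9+1 = 10
n=1: not even, total = 10+1 = 11
n=0: even, total = 11*2+0 = 22
n=8: even, total = 22*2+8 = 52
n=10: even, total = 52*2+10 = 114
n=14: even, total = 114*2+14 = 242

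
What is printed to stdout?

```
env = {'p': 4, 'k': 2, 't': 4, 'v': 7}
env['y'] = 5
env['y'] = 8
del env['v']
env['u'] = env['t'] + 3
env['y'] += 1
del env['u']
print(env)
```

{'p': 4, 'k': 2, 't': 4, 'y': 9}

env['y'] = 5 → {'p': 4, 'k': 2, 't': 4, 'v': 7, 'y': 5}
env['y'] = 8 → {'p': 4, 'k': 2, 't': 4, 'v': 7, 'y': 8}
del 'v' → {'p': 4, 'k': 2, 't': 4, 'y': 8}
env['u'] = env['t']+3 = 7 → {'p': 4, 'k': 2, 't': 4, 'y': 8, 'u': 7}
env['y'] = 8+1 = 9 → {'p': 4, 'k': 2, 't': 4, 'y': 9, 'u': 7}
del 'u' → {'p': 4, 'k': 2, 't': 4, 'y': 9}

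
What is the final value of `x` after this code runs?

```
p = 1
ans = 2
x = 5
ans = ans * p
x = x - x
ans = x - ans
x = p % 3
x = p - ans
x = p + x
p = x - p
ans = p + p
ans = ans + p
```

4

ans = 2*1 = 2
x = 5-5 = 0
ans = 0-2 = -2
x = 1%3 = 1
x = 1-(-2) = 3
x = 1+3 = 4
p = 4-1 = 3
ans = 3+3 = 6
ans = 6+3 = 9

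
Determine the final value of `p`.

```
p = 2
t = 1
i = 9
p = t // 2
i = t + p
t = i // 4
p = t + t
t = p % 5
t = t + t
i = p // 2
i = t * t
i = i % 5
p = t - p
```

p = 1//2 = 0
i = 1+0 = 1
t = 1//4 = 0
p = 0+0 = 0
t = 0%5 = 0
t = 0+0 = 0
i = 0//2 = 0
i = 0*0 = 0
i = 0%5 = 0
p = 0-0 = 0

0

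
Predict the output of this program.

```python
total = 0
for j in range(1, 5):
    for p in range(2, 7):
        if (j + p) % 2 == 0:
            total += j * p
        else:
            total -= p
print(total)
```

64

j=1,p=2: odd sum, total = 0-2 = -2
j=1,p=3: even sum, total = (-2)+3 = 1
j=1,p=4: odd sum, total = 1-4 = -3
j=1,p=5: even sum, total = (-3)+5 = 2
j=1,p=6: odd sum, total = 2-6 = -4
j=2,p=2: even sum, total = (-4)+4 = 0
j=2,p=3: odd sum, total = 0-3 = -3
j=2,p=4: even sum, total = (-3)+8 = 5
j=2,p=5: odd sum, total = 5-5 = 0
j=2,p=6: even sum, total = 0+12 = 12
j=3,p=2: odd sum, total = 12-2 = 10
j=3,p=3: even sum, total = 10+9 = 19
j=3,p=4: odd sum, total = 19-4 = 15
j=3,p=5: even sum, total = 15+15 = 30
j=3,p=6: odd sum, total = 30-6 = 24
j=4,p=2: even sum, total = 24+8 = 32
j=4,p=3: odd sum, total = 32-3 = 29
j=4,p=4: even sum, total = 29+16 = 45
j=4,p=5: odd sum, total = 45-5 = 40
j=4,p=6: even sum, total = 40+24 = 64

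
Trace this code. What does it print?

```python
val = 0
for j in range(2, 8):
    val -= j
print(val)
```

j=2: val = 0-2 = -2
j=3: val = (-2)-3 = -5
j=4: val = (-5)-4 = -9
j=5: val = (-9)-5 = -14
j=6: val = (-14)-6 = -20
j=7: val = (-20)-7 = -27

-27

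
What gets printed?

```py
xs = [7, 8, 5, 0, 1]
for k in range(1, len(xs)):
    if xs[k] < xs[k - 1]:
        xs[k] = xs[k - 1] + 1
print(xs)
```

k=1: 8>=7, unchanged → [7, 8, 5, 0, 1]
k=2: 5<8, xs[2] = 8+1 = 9 → [7, 8, 9, 0, 1]
k=3: 0<9, xs[3] = 9+1 = 10 → [7, 8, 9, 10, 1]
k=4: 1<10, xs[4] = 10+1 = 11 → [7, 8, 9, 10, 11]

[7, 8, 9, 10, 11]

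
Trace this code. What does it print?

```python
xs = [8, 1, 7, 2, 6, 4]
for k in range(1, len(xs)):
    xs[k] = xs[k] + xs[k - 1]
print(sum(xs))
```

k=1: xs[1] = 1+8 = 9 → [8, 9, 7, 2, 6, 4]
k=2: xs[2] = 7+9 = 16 → [8, 9, 16, 2, 6, 4]
k=3: xs[3] = 2+16 = 18 → [8, 9, 16, 18, 6, 4]
k=4: xs[4] = 6+18 = 24 → [8, 9, 16, 18, 24, 4]
k=5: xs[5] = 4+24 = 28 → [8, 9, 16, 18, 24, 28]
sum = 103

103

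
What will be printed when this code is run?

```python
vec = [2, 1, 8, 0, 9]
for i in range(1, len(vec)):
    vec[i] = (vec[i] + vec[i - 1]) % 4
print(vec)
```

[2, 3, 3, 3, 0]

i=1: vec[1] = (1+2)%4 = 3 → [2, 3, 8, 0, 9]
i=2: vec[2] = (8+3)%4 = 3 → [2, 3, 3, 0, 9]
i=3: vec[3] = (0+3)%4 = 3 → [2, 3, 3, 3, 9]
i=4: vec[4] = (9+3)%4 = 0 → [2, 3, 3, 3, 0]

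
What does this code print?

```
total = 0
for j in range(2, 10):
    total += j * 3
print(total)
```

132

j=2: total = 0+2*3 = 6
j=3: total = 6+3*3 = 15
j=4: total = 15+4*3 = 27
j=5: total = 27+5*3 = 42
j=6: total = 42+6*3 = 60
j=7: total = 60+7*3 = 81
j=8: total = 81+8*3 = 105
j=9: total = 105+9*3 = 132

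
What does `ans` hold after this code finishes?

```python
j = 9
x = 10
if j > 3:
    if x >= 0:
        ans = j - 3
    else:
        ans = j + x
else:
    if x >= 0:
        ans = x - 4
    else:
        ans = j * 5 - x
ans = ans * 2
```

j=9, x=10
j > 3 is True; x >= 0 is True
→ ans = j - 3 = 6
ans = 6*2 = 12

12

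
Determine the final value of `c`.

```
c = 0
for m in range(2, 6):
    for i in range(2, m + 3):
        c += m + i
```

m=2,i=2: c = 0+4 = 4
m=2,i=3: c = 4+5 = 9
m=2,i=4: c = 9+6 = 15
m=3,i=2: c = 15+5 = 20
m=3,i=3: c = 20+6 = 26
m=3,i=4: c = 26+7 = 33
m=3,i=5: c = 33+8 = 41
m=4,i=2: c = 41+6 = 47
m=4,i=3: c = 47+7 = 54
m=4,i=4: c = 54+8 = 62
m=4,i=5: c = 62+9 = 71
m=4,i=6: c = 71+10 = 81
m=5,i=2: c = 81+7 = 88
m=5,i=3: c = 88+8 = 96
m=5,i=4: c = 96+9 = 105
m=5,i=5: c = 105+10 = 115
m=5,i=6: c = 115+11 = 126
m=5,i=7: c = 126+12 = 138

138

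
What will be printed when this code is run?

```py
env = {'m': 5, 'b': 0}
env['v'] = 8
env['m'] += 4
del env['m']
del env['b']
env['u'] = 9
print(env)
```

{'v': 8, 'u': 9}

env['v'] = 8 → {'m': 5, 'b': 0, 'v': 8}
env['m'] = 5+4 = 9 → {'m': 9, 'b': 0, 'v': 8}
del 'm' → {'b': 0, 'v': 8}
del 'b' → {'v': 8}
env['u'] = 9 → {'v': 8, 'u': 9}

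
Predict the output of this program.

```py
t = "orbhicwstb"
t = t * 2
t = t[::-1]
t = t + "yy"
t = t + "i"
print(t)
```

repeat ×2 → 'orbhicwstborbhicwstb'
reverse → 'btswcihbrobtswcihbro'
+ 'yy' → 'btswcihbrobtswcihbroyy'
+ 'i' → 'btswcihbrobtswcihbroyyi'

btswcihbrobtswcihbroyyi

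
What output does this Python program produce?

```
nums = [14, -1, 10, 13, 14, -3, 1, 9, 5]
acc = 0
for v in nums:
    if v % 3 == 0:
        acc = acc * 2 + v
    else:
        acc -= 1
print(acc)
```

v=14: not %3==0, acc = 0-1 = -1
v=-1: not %3==0, acc = (-1)-1 = -2
v=10: not %3==0, acc = (-2)-1 = -3
v=13: not %3==0, acc = (-3)-1 = -4
v=14: not %3==0, acc = (-4)-1 = -5
v=-3: %3==0, acc = (-5)*2+(-3) = -13
v=1: not %3==0, acc = (-13)-1 = -14
v=9: %3==0, acc = (-14)*2+9 = -19
v=5: not %3==0, acc = (-19)-1 = -20

-20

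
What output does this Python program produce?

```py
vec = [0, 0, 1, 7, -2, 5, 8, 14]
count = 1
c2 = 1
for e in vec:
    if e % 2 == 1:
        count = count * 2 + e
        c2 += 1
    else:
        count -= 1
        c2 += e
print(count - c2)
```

-13

e=0: not odd, count = 1-1 = 0; c2=1
e=0: not odd, count = 0-1 = -1; c2=1
e=1: odd, count = (-1)*2+1 = -1; c2=2
e=7: odd, count = (-1)*2+7 = 5; c2=3
e=-2: not odd, count = 5-1 = 4; c2=1
e=5: odd, count = 4*2+5 = 13; c2=2
e=8: not odd, count = 13-1 = 12; c2=10
e=14: not odd, count = 12-1 = 11; c2=24
count-c2 = 11-24 = -13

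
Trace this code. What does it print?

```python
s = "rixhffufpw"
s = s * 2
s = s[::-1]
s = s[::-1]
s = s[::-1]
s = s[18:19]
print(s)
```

i

repeat ×2 → 'rixhffufpwrixhffufpw'
reverse → 'wpfuffhxirwpfuffhxir'
reverse → 'rixhffufpwrixhffufpw'
reverse → 'wpfuffhxirwpfuffhxir'
slice [18:19] → 'i'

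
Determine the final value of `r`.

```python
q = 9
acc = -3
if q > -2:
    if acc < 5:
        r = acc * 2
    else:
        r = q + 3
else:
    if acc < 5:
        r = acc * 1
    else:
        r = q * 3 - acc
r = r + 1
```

-5

q=9, acc=-3
q > -2 is True; acc < 5 is True
→ r = acc * 2 = -6
r = (-6)+1 = -5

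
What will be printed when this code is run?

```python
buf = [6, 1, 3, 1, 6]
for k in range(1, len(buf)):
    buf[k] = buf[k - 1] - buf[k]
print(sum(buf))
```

k=1: buf[1] = 6-1 = 5 → [6, 5, 3, 1, 6]
k=2: buf[2] = 5-3 = 2 → [6, 5, 2, 1, 6]
k=3: buf[3] = 2-1 = 1 → [6, 5, 2, 1, 6]
k=4: buf[4] = 1-6 = -5 → [6, 5, 2, 1, -5]
sum = 9

9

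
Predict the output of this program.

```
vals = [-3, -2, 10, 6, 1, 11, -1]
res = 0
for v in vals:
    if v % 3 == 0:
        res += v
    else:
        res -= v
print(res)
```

-16

v=-3: %3==0, res = 0+(-3) = -3
v=-2: not %3==0, res = (-3)-(-2) = -1
v=10: not %3==0, res = (-1)-10 = -11
v=6: %3==0, res = (-11)+6 = -5
v=1: not %3==0, res = (-5)-1 = -6
v=11: not %3==0, res = (-6)-11 = -17
v=-1: not %3==0, res = (-17)-(-1) = -16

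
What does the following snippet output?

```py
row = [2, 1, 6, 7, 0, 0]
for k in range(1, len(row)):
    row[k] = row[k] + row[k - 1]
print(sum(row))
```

62

k=1: row[1] = 1+2 = 3 → [2, 3, 6, 7, 0, 0]
k=2: row[2] = 6+3 = 9 → [2, 3, 9, 7, 0, 0]
k=3: row[3] = 7+9 = 16 → [2, 3, 9, 16, 0, 0]
k=4: row[4] = 0+16 = 16 → [2, 3, 9, 16, 16, 0]
k=5: row[5] = 0+16 = 16 → [2, 3, 9, 16, 16, 16]
sum = 62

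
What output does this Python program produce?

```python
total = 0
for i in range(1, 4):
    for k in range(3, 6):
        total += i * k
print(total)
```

i=1,k=3: total = 0+3 = 3
i=1,k=4: total = 3+4 = 7
i=1,k=5: total = 7+5 = 12
i=2,k=3: total = 12+6 = 18
i=2,k=4: total = 18+8 = 26
i=2,k=5: total = 26+10 = 36
i=3,k=3: total = 36+9 = 45
i=3,k=4: total = 45+12 = 57
i=3,k=5: total = 57+15 = 72

72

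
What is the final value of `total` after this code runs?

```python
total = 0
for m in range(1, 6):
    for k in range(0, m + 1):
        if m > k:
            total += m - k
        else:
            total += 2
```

45

m=1,k=0: 1>0, total = 0+1 = 1
m=1,k=1: not 1>1, total = 1+2 = 3
m=2,k=0: 2>0, total = 3+2 = 5
m=2,k=1: 2>1, total = 5+1 = 6
m=2,k=2: not 2>2, total = 6+2 = 8
m=3,k=0: 3>0, total = 8+3 = 11
m=3,k=1: 3>1, total = 11+2 = 13
m=3,k=2: 3>2, total = 13+1 = 14
m=3,k=3: not 3>3, total = 14+2 = 16
m=4,k=0: 4>0, total = 16+4 = 20
m=4,k=1: 4>1, total = 20+3 = 23
m=4,k=2: 4>2, total = 23+2 = 25
m=4,k=3: 4>3, total = 25+1 = 26
m=4,k=4: not 4>4, total = 26+2 = 28
m=5,k=0: 5>0, total = 28+5 = 33
m=5,k=1: 5>1, total = 33+4 = 37
m=5,k=2: 5>2, total = 37+3 = 40
m=5,k=3: 5>3, total = 40+2 = 42
m=5,k=4: 5>4, total = 42+1 = 43
m=5,k=5: not 5>5, total = 43+2 = 45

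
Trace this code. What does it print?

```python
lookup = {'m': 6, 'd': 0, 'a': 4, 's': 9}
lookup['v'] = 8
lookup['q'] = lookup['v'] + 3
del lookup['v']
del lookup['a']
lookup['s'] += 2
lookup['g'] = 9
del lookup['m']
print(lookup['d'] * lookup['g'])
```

0

lookup['v'] = 8 → {'m': 6, 'd': 0, 'a': 4, 's': 9, 'v': 8}
lookup['q'] = lookup['v']+3 = 11 → {'m': 6, 'd': 0, 'a': 4, 's': 9, 'v': 8, 'q': 11}
del 'v' → {'m': 6, 'd': 0, 'a': 4, 's': 9, 'q': 11}
del 'a' → {'m': 6, 'd': 0, 's': 9, 'q': 11}
lookup['s'] = 9+2 = 11 → {'m': 6, 'd': 0, 's': 11, 'q': 11}
lookup['g'] = 9 → {'m': 6, 'd': 0, 's': 11, 'q': 11, 'g': 9}
del 'm' → {'d': 0, 's': 11, 'q': 11, 'g': 9}
lookup['d']*lookup['g'] = 0*9 = 0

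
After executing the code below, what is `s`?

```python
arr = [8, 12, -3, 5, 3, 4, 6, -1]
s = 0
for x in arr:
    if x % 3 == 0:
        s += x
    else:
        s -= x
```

2

x=8: not %3==0, s = 0-8 = -8
x=12: %3==0, s = (-8)+12 = 4
x=-3: %3==0, s = 4+(-3) = 1
x=5: not %3==0, s = 1-5 = -4
x=3: %3==0, s = (-4)+3 = -1
x=4: not %3==0, s = (-1)-4 = -5
x=6: %3==0, s = (-5)+6 = 1
x=-1: not %3==0, s = 1-(-1) = 2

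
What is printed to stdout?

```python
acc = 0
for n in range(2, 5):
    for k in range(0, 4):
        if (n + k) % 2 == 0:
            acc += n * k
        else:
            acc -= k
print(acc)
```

14

n=2,k=0: even sum, acc = 0+0 = 0
n=2,k=1: odd sum, acc = 0-1 = -1
n=2,k=2: even sum, acc = (-1)+4 = 3
n=2,k=3: odd sum, acc = 3-3 = 0
n=3,k=0: odd sum, acc = 0-0 = 0
n=3,k=1: even sum, acc = 0+3 = 3
n=3,k=2: odd sum, acc = 3-2 = 1
n=3,k=3: even sum, acc = 1+9 = 10
n=4,k=0: even sum, acc = 10+0 = 10
n=4,k=1: odd sum, acc = 10-1 = 9
n=4,k=2: even sum, acc = 9+8 = 17
n=4,k=3: odd sum, acc = 17-3 = 14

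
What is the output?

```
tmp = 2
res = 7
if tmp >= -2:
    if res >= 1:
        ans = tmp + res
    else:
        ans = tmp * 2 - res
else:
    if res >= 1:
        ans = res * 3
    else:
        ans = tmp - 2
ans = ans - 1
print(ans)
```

tmp=2, res=7
tmp >= -2 is True; res >= 1 is True
→ ans = tmp + res = 9
ans = 9-1 = 8

8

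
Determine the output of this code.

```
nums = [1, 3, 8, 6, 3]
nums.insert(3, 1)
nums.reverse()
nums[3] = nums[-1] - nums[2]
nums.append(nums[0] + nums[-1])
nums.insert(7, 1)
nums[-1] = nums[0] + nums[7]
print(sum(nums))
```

22

insert 1 at 3 → [1, 3, 8, 1, 6, 3]
reverse → [3, 6, 1, 8, 3, 1]
nums[3] = nums[-1]-nums[2] = 1-1 = 0 → [3, 6, 1, 0, 3, 1]
append nums[0]+nums[-1] = 3+1 = 4 → [3, 6, 1, 0, 3, 1, 4]
insert 1 at 7 → [3, 6, 1, 0, 3, 1, 4, 1]
nums[-1] = nums[0]+nums[7] = 3+1 = 4 → [3, 6, 1, 0, 3, 1, 4, 4]
sum = 22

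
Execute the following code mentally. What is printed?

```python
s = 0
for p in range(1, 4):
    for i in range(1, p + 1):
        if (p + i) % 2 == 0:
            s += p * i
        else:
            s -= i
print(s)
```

14

p=1,i=1: even sum, s = 0+1 = 1
p=2,i=1: odd sum, s = 1-1 = 0
p=2,i=2: even sum, s = 0+4 = 4
p=3,i=1: even sum, s = 4+3 = 7
p=3,i=2: odd sum, s = 7-2 = 5
p=3,i=3: even sum, s = 5+9 = 14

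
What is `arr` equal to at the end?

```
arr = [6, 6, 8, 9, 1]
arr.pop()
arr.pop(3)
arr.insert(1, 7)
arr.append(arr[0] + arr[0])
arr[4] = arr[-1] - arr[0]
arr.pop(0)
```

pop() removes 1 → [6, 6, 8, 9]
pop(3) removes 9 → [6, 6, 8]
insert 7 at 1 → [6, 7, 6, 8]
append arr[0]+arr[0] = 6+6 = 12 → [6, 7, 6, 8, 12]
arr[4] = arr[-1]-arr[0] = 12-6 = 6 → [6, 7, 6, 8, 6]
pop(0) removes 6 → [7, 6, 8, 6]

[7, 6, 8, 6]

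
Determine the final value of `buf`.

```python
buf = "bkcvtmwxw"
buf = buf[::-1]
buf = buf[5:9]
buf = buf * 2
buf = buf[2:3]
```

'k'

reverse → 'wxwmtvckb'
slice [5:9] → 'vckb'
repeat ×2 → 'vckbvckb'
slice [2:3] → 'k'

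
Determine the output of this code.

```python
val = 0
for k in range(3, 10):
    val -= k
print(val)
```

-42

k=3: val = 0-3 = -3
k=4: val = (-3)-4 = -7
k=5: val = (-7)-5 = -12
k=6: val = (-12)-6 = -18
k=7: val = (-18)-7 = -25
k=8: val = (-25)-8 = -33
k=9: val = (-33)-9 = -42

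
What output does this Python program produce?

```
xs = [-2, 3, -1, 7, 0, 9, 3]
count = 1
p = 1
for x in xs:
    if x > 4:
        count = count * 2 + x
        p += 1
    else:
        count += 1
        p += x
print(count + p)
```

x=-2: not >4, count = 1+1 = 2; p=-1
x=3: not >4, count = 2+1 = 3; p=2
x=-1: not >4, count = 3+1 = 4; p=1
x=7: >4, count = 4*2+7 = 15; p=2
x=0: not >4, count = 15+1 = 16; p=2
x=9: >4, count = 16*2+9 = 41; p=3
x=3: not >4, count = 41+1 = 42; p=6
count+p = 42+6 = 48

48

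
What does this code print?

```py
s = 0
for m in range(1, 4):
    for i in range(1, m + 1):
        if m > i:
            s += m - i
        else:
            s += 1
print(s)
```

7

m=1,i=1: not 1>1, s = 0+1 = 1
m=2,i=1: 2>1, s = 1+1 = 2
m=2,i=2: not 2>2, s = 2+1 = 3
m=3,i=1: 3>1, s = 3+2 = 5
m=3,i=2: 3>2, s = 5+1 = 6
m=3,i=3: not 3>3, s = 6+1 = 7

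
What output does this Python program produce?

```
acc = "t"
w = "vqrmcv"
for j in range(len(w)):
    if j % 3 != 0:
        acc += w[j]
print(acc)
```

tqrcv

j=0: skip
j=1: add 'q' → 'tq'
j=2: add 'r' → 'tqr'
j=3: skip
j=4: add 'c' → 'tqrc'
j=5: add 'v' → 'tqrcv'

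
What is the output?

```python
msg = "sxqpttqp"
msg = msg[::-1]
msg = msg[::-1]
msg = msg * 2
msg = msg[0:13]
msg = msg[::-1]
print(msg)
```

tpqxspqttpqxs

reverse → 'pqttpqxs'
reverse → 'sxqpttqp'
repeat ×2 → 'sxqpttqpsxqpttqp'
slice [0:13] → 'sxqpttqpsxqpt'
reverse → 'tpqxspqttpqxs'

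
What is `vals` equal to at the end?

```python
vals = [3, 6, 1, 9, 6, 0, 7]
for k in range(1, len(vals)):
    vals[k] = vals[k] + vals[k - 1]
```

[3, 9, 10, 19, 25, 25, 32]

k=1: vals[1] = 6+3 = 9 → [3, 9, 1, 9, 6, 0, 7]
k=2: vals[2] = 1+9 = 10 → [3, 9, 10, 9, 6, 0, 7]
k=3: vals[3] = 9+10 = 19 → [3, 9, 10, 19, 6, 0, 7]
k=4: vals[4] = 6+19 = 25 → [3, 9, 10, 19, 25, 0, 7]
k=5: vals[5] = 0+25 = 25 → [3, 9, 10, 19, 25, 25, 7]
k=6: vals[6] = 7+25 = 32 → [3, 9, 10, 19, 25, 25, 32]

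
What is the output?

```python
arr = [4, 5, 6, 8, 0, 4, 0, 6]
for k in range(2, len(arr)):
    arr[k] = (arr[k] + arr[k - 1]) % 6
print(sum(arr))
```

k=2: arr[2] = (6+5)%6 = 5 → [4, 5, 5, 8, 0, 4, 0, 6]
k=3: arr[3] = (8+5)%6 = 1 → [4, 5, 5, 1, 0, 4, 0, 6]
k=4: arr[4] = (0+1)%6 = 1 → [4, 5, 5, 1, 1, 4, 0, 6]
k=5: arr[5] = (4+1)%6 = 5 → [4, 5, 5, 1, 1, 5, 0, 6]
k=6: arr[6] = (0+5)%6 = 5 → [4, 5, 5, 1, 1, 5, 5, 6]
k=7: arr[7] = (6+5)%6 = 5 → [4, 5, 5, 1, 1, 5, 5, 5]
sum = 31

31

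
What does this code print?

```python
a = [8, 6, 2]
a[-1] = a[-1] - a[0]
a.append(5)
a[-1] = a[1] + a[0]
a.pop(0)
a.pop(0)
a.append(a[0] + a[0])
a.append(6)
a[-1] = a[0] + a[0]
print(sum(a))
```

a[-1] = a[-1]-a[0] = 2-8 = -6 → [8, 6, -6]
append 5 → [8, 6, -6, 5]
a[-1] = a[1]+a[0] = 6+8 = 14 → [8, 6, -6, 14]
pop(0) removes 8 → [6, -6, 14]
pop(0) removes 6 → [-6, 14]
append a[0]+a[0] = (-6)+(-6) = -12 → [-6, 14, -12]
append 6 → [-6, 14, -12, 6]
a[-1] = a[0]+a[0] = (-6)+(-6) = -12 → [-6, 14, -12, -12]
sum = -16

-16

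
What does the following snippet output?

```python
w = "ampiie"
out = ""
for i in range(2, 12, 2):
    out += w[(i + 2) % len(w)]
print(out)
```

iapia

i=2: add w[4]='i' → 'i'
i=4: add w[0]='a' → 'ia'
i=6: add w[2]='p' → 'iap'
i=8: add w[4]='i' → 'iapi'
i=10: add w[0]='a' → 'iapia'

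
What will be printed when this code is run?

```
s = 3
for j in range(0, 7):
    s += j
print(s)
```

j=0: s = 3+0 = 3
j=1: s = 3+1 = 4
j=2: s = 4+2 = 6
j=3: s = 6+3 = 9
j=4: s = 9+4 = 13
j=5: s = 13+5 = 18
j=6: s = 18+6 = 24

24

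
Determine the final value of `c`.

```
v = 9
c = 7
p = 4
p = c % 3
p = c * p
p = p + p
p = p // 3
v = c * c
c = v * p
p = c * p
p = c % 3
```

196

p = 7%3 = 1
p = 7*1 = 7
p = 7+7 = 14
p = 14//3 = 4
v = 7*7 = 49
c = 49*4 = 196
p = 196*4 = 784
p = 196%3 = 1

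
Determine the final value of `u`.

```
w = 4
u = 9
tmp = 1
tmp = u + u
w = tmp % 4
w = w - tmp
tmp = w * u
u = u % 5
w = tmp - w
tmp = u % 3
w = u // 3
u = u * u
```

16

tmp = 9+9 = 18
w = 18%4 = 2
w = 2-18 = -16
tmp = (-16)*9 = -144
u = 9%5 = 4
w = (-144)-(-16) = -128
tmp = 4%3 = 1
w = 4//3 = 1
u = 4*4 = 16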